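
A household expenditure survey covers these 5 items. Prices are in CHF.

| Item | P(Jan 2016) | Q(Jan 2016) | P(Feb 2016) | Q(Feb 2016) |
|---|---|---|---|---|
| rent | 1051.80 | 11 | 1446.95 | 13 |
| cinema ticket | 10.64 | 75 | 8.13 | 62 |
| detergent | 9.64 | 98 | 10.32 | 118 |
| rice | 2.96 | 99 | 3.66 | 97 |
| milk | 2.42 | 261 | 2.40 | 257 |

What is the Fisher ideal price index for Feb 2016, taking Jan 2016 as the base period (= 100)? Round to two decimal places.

Laspeyres component (base-period weights):
ΣP(Feb 2016)Q(Jan 2016) = 1446.95×11 + 8.13×75 + 10.32×98 + 3.66×99 + 2.40×261 = 15916.45 + 609.75 + 1011.36 + 362.34 + 626.4 = 18526.3
ΣP(Jan 2016)Q(Jan 2016) = 1051.80×11 + 10.64×75 + 9.64×98 + 2.96×99 + 2.42×261 = 11569.8 + 798 + 944.72 + 293.04 + 631.62 = 14237.18
L = 18526.3 / 14237.18 × 100 = 130.1262
Paasche component (current-period weights):
ΣP(Feb 2016)Q(Feb 2016) = 1446.95×13 + 8.13×62 + 10.32×118 + 3.66×97 + 2.40×257 = 18810.35 + 504.06 + 1217.76 + 355.02 + 616.8 = 21503.99
ΣP(Jan 2016)Q(Feb 2016) = 1051.80×13 + 10.64×62 + 9.64×118 + 2.96×97 + 2.42×257 = 13673.4 + 659.68 + 1137.52 + 287.12 + 621.94 = 16379.66
P = 21503.99 / 16379.66 × 100 = 131.2847
Fisher = √(L × P) = √(130.1262 × 131.2847) = 130.7042

130.70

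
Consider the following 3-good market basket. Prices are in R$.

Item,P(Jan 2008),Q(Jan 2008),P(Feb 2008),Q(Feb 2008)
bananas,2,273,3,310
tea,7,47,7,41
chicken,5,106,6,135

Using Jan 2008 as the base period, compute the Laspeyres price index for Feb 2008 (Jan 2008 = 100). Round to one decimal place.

Laspeyres price index uses base-period quantities as weights.
ΣP(Feb 2008)·Q(Jan 2008) = 3×273 + 7×47 + 6×106 = 819 + 329 + 636 = 1784
ΣP(Jan 2008)·Q(Jan 2008) = 2×273 + 7×47 + 5×106 = 546 + 329 + 530 = 1405
Index = 1784 / 1405 × 100 = 126.9751

127.0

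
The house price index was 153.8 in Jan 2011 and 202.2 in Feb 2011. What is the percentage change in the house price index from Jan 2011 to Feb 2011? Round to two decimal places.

Change = (202.2 − 153.8) / 153.8 × 100
       = 48.4 / 153.8 × 100 = 31.4694%

31.47%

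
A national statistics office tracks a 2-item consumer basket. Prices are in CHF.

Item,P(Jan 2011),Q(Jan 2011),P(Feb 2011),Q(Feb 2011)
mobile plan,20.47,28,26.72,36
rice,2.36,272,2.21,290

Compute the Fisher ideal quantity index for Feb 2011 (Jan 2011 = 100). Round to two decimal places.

Laspeyres component (base-period weights):
ΣP(Jan 2011)Q(Feb 2011) = 20.47×36 + 2.36×290 = 736.92 + 684.4 = 1421.32
ΣP(Jan 2011)Q(Jan 2011) = 20.47×28 + 2.36×272 = 573.16 + 641.92 = 1215.08
L = 1421.32 / 1215.08 × 100 = 116.9734
Paasche component (current-period weights):
ΣP(Feb 2011)Q(Feb 2011) = 26.72×36 + 2.21×290 = 961.92 + 640.9 = 1602.82
ΣP(Feb 2011)Q(Jan 2011) = 26.72×28 + 2.21×272 = 748.16 + 601.12 = 1349.28
P = 1602.82 / 1349.28 × 100 = 118.7908
Fisher = √(L × P) = √(116.9734 × 118.7908) = 117.8786

117.88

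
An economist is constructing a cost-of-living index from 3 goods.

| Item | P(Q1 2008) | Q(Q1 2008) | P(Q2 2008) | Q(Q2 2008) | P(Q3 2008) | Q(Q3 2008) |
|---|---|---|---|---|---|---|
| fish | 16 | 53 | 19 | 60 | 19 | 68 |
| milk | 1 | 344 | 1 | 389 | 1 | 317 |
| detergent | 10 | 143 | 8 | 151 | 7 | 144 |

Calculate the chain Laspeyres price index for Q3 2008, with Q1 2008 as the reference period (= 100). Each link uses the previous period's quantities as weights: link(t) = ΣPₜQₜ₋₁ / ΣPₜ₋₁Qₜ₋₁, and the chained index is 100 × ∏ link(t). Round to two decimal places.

89.91

Link Q1 2008→Q2 2008:
ΣP(Q2 2008)Q(Q1 2008) = 19×53 + 1×344 + 8×143 = 1007 + 344 + 1144 = 2495
ΣP(Q1 2008)Q(Q1 2008) = 16×53 + 1×344 + 10×143 = 848 + 344 + 1430 = 2622
link = 2495/2622 = 0.951564
Link Q2 2008→Q3 2008:
ΣP(Q3 2008)Q(Q2 2008) = 19×60 + 1×389 + 7×151 = 1140 + 389 + 1057 = 2586
ΣP(Q2 2008)Q(Q2 2008) = 19×60 + 1×389 + 8×151 = 1140 + 389 + 1208 = 2737
link = 2586/2737 = 0.944830
Chained index = 100 × 0.951564 × 0.944830 = 89.9066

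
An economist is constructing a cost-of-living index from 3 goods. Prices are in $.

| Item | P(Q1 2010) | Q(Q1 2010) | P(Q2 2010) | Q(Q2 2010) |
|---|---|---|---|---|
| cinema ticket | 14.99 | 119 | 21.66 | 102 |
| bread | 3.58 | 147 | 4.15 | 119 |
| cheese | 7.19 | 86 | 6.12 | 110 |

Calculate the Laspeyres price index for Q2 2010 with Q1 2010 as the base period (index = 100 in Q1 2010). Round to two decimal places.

126.82

Laspeyres price index uses base-period quantities as weights.
ΣP(Q2 2010)·Q(Q1 2010) = 21.66×119 + 4.15×147 + 6.12×86 = 2577.54 + 610.05 + 526.32 = 3713.91
ΣP(Q1 2010)·Q(Q1 2010) = 14.99×119 + 3.58×147 + 7.19×86 = 1783.81 + 526.26 + 618.34 = 2928.41
Index = 3713.91 / 2928.41 × 100 = 126.8234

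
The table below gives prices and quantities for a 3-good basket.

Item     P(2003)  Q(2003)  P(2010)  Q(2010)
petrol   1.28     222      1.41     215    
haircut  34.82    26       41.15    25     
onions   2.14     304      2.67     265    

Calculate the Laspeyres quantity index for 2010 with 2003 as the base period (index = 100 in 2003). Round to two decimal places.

93.08

Laspeyres quantity index uses base-period prices as weights.
ΣP(2003)·Q(2010) = 1.28×215 + 34.82×25 + 2.14×265 = 275.2 + 870.5 + 567.1 = 1712.8
ΣP(2003)·Q(2003) = 1.28×222 + 34.82×26 + 2.14×304 = 284.16 + 905.32 + 650.56 = 1840.04
Index = 1712.8 / 1840.04 × 100 = 93.0849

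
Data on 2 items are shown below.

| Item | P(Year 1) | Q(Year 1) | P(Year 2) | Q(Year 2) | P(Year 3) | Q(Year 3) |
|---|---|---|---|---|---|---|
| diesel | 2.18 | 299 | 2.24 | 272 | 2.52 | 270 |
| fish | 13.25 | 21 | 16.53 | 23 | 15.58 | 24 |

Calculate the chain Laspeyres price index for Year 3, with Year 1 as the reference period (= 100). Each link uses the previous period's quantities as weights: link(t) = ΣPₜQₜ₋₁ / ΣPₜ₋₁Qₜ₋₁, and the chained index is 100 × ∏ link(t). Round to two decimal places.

115.34

Link Year 1→Year 2:
ΣP(Year 2)Q(Year 1) = 2.24×299 + 16.53×21 = 669.76 + 347.13 = 1016.89
ΣP(Year 1)Q(Year 1) = 2.18×299 + 13.25×21 = 651.82 + 278.25 = 930.07
link = 1016.89/930.07 = 1.093348
Link Year 2→Year 3:
ΣP(Year 3)Q(Year 2) = 2.52×272 + 15.58×23 = 685.44 + 358.34 = 1043.78
ΣP(Year 2)Q(Year 2) = 2.24×272 + 16.53×23 = 609.28 + 380.19 = 989.47
link = 1043.78/989.47 = 1.054888
Chained index = 100 × 1.093348 × 1.054888 = 115.3359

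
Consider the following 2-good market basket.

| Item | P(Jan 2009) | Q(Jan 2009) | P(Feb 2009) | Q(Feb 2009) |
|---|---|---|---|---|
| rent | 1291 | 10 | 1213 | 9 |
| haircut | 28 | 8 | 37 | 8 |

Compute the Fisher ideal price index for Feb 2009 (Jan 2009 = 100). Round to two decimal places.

94.64

Laspeyres component (base-period weights):
ΣP(Feb 2009)Q(Jan 2009) = 1213×10 + 37×8 = 12130 + 296 = 12426
ΣP(Jan 2009)Q(Jan 2009) = 1291×10 + 28×8 = 12910 + 224 = 13134
L = 12426 / 13134 × 100 = 94.6094
Paasche component (current-period weights):
ΣP(Feb 2009)Q(Feb 2009) = 1213×9 + 37×8 = 10917 + 296 = 11213
ΣP(Jan 2009)Q(Feb 2009) = 1291×9 + 28×8 = 11619 + 224 = 11843
P = 11213 / 11843 × 100 = 94.6804
Fisher = √(L × P) = √(94.6094 × 94.6804) = 94.6449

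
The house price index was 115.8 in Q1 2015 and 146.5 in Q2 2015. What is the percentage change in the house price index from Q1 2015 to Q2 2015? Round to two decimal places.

Change = (146.5 − 115.8) / 115.8 × 100
       = 30.7 / 115.8 × 100 = 26.5112%

26.51%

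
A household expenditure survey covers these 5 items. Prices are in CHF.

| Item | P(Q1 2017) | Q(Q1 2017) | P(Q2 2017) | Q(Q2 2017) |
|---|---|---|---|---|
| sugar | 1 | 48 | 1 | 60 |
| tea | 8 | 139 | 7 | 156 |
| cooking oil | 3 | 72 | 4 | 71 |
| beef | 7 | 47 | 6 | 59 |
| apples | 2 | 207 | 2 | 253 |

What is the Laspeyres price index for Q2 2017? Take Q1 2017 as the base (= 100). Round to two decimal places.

Laspeyres price index uses base-period quantities as weights.
ΣP(Q2 2017)·Q(Q1 2017) = 1×48 + 7×139 + 4×72 + 6×47 + 2×207 = 48 + 973 + 288 + 282 + 414 = 2005
ΣP(Q1 2017)·Q(Q1 2017) = 1×48 + 8×139 + 3×72 + 7×47 + 2×207 = 48 + 1112 + 216 + 329 + 414 = 2119
Index = 2005 / 2119 × 100 = 94.6201

94.62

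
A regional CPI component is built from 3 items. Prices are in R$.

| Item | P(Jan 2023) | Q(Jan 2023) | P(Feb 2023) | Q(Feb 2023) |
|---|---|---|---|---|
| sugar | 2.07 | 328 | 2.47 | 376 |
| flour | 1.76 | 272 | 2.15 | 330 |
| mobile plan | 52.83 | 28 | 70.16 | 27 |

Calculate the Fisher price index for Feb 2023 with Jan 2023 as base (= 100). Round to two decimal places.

127.11

Laspeyres component (base-period weights):
ΣP(Feb 2023)Q(Jan 2023) = 2.47×328 + 2.15×272 + 70.16×28 = 810.16 + 584.8 + 1964.48 = 3359.44
ΣP(Jan 2023)Q(Jan 2023) = 2.07×328 + 1.76×272 + 52.83×28 = 678.96 + 478.72 + 1479.24 = 2636.92
L = 3359.44 / 2636.92 × 100 = 127.4001
Paasche component (current-period weights):
ΣP(Feb 2023)Q(Feb 2023) = 2.47×376 + 2.15×330 + 70.16×27 = 928.72 + 709.5 + 1894.32 = 3532.54
ΣP(Jan 2023)Q(Feb 2023) = 2.07×376 + 1.76×330 + 52.83×27 = 778.32 + 580.8 + 1426.41 = 2785.53
P = 3532.54 / 2785.53 × 100 = 126.8175
Fisher = √(L × P) = √(127.4001 × 126.8175) = 127.1085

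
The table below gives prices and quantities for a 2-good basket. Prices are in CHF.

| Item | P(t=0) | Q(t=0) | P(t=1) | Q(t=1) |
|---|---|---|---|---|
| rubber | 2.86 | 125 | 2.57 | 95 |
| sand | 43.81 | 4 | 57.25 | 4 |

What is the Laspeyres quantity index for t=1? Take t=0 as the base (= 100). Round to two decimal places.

Laspeyres quantity index uses base-period prices as weights.
ΣP(t=0)·Q(t=1) = 2.86×95 + 43.81×4 = 271.7 + 175.24 = 446.94
ΣP(t=0)·Q(t=0) = 2.86×125 + 43.81×4 = 357.5 + 175.24 = 532.74
Index = 446.94 / 532.74 × 100 = 83.8946

83.89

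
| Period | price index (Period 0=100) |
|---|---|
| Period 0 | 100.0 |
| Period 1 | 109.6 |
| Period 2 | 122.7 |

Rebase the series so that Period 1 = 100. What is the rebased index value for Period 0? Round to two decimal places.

91.24

Rebased(Period 0) = 100.0 / 109.6 × 100 = 91.2409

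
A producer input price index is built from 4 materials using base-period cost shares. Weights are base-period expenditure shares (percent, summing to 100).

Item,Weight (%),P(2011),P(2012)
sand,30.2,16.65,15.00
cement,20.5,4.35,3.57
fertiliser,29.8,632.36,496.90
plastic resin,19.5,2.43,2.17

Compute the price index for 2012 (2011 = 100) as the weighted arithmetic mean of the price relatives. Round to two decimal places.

84.86

sand: 30.2 × (15.00/16.65) = 30.2 × 0.900901 = 27.2072
cement: 20.5 × (3.57/4.35) = 20.5 × 0.820690 = 16.8241
fertiliser: 29.8 × (496.90/632.36) = 29.8 × 0.785787 = 23.4164
plastic resin: 19.5 × (2.17/2.43) = 19.5 × 0.893004 = 17.4136
Index = Σ wᵢ·(p₁ᵢ/p₀ᵢ) = 27.2072 + 16.8241 + 23.4164 + 17.4136 = 84.8614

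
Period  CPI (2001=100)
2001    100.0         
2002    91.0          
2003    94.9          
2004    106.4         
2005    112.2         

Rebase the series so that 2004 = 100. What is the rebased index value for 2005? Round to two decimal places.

105.45

Rebased(2005) = 112.2 / 106.4 × 100 = 105.4511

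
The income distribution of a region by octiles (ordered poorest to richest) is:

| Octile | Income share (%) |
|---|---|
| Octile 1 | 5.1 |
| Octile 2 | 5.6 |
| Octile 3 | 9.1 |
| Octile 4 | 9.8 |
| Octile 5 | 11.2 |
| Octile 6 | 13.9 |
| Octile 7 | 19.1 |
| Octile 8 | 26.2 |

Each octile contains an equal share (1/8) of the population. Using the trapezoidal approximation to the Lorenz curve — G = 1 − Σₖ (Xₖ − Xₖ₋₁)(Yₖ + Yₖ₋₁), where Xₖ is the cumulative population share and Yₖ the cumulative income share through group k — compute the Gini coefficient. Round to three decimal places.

Cumulative income shares Yₖ: 0.0510, 0.1070, 0.1980, 0.2960, 0.4080, 0.5470, 0.7380, 1.0000
Σ (Xₖ−Xₖ₋₁)(Yₖ+Yₖ₋₁) = (1/8)(0.0510+0.0000) + (1/8)(0.1070+0.0510) + (1/8)(0.1980+0.1070) + (1/8)(0.2960+0.1980) + (1/8)(0.4080+0.2960) + (1/8)(0.5470+0.4080) + (1/8)(0.7380+0.5470) + (1/8)(1.0000+0.7380)
  = 0.0064 + 0.0197 + 0.0381 + 0.0617 + 0.0880 + 0.1194 + 0.1606 + 0.2172 = 0.7112
G = 1 − 0.7112 = 0.2888

0.289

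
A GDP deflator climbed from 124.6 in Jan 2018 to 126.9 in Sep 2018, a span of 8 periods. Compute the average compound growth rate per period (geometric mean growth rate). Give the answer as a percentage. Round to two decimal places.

0.23%

Growth factor = (126.9/124.6)^(1/8) = (1.018459)^(1/8) = 1.002289
Growth rate = 1.002289 − 1 = 0.002289 = 0.2289%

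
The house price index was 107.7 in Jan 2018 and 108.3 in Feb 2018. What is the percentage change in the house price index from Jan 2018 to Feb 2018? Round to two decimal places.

Change = (108.3 − 107.7) / 107.7 × 100
       = 0.6 / 107.7 × 100 = 0.5571%

0.56%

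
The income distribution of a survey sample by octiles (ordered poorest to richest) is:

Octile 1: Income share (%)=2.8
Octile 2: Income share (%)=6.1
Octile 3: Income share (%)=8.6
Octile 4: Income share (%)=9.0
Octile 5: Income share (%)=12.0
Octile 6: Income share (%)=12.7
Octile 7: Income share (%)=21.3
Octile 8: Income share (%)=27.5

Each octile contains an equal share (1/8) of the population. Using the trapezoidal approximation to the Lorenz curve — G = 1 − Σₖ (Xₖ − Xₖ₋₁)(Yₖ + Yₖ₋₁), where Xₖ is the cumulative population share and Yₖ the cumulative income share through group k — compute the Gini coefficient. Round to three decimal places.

Cumulative income shares Yₖ: 0.0280, 0.0890, 0.1750, 0.2650, 0.3850, 0.5120, 0.7250, 1.0000
Σ (Xₖ−Xₖ₋₁)(Yₖ+Yₖ₋₁) = (1/8)(0.0280+0.0000) + (1/8)(0.0890+0.0280) + (1/8)(0.1750+0.0890) + (1/8)(0.2650+0.1750) + (1/8)(0.3850+0.2650) + (1/8)(0.5120+0.3850) + (1/8)(0.7250+0.5120) + (1/8)(1.0000+0.7250)
  = 0.0035 + 0.0146 + 0.0330 + 0.0550 + 0.0813 + 0.1121 + 0.1546 + 0.2156 = 0.6698
G = 1 − 0.6698 = 0.3302

0.330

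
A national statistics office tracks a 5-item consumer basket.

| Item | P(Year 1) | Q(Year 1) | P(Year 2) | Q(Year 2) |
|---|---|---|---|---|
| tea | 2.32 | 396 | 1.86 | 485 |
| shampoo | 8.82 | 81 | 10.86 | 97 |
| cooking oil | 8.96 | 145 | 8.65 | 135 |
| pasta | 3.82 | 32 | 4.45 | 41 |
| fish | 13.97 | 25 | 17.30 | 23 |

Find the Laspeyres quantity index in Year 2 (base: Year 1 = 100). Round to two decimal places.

107.77

Laspeyres quantity index uses base-period prices as weights.
ΣP(Year 1)·Q(Year 2) = 2.32×485 + 8.82×97 + 8.96×135 + 3.82×41 + 13.97×23 = 1125.2 + 855.54 + 1209.6 + 156.62 + 321.31 = 3668.27
ΣP(Year 1)·Q(Year 1) = 2.32×396 + 8.82×81 + 8.96×145 + 3.82×32 + 13.97×25 = 918.72 + 714.42 + 1299.2 + 122.24 + 349.25 = 3403.83
Index = 3668.27 / 3403.83 × 100 = 107.7689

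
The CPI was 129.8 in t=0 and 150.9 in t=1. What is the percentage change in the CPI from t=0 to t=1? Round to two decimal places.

Change = (150.9 − 129.8) / 129.8 × 100
       = 21.1 / 129.8 × 100 = 16.2558%

16.26%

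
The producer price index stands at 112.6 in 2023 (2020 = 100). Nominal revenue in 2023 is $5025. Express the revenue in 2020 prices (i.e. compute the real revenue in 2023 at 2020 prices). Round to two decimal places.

Real = Nominal ÷ (Index/100) = 5025 ÷ (112.6/100)
     = 5025 ÷ 1.126 = 4462.6998

4462.70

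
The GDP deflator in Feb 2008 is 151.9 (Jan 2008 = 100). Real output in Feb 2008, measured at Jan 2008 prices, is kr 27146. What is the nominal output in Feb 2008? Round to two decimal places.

Nominal = Real × (Index/100) = 27146 × (151.9/100)
        = 27146 × 1.519 = 41234.7740

41234.77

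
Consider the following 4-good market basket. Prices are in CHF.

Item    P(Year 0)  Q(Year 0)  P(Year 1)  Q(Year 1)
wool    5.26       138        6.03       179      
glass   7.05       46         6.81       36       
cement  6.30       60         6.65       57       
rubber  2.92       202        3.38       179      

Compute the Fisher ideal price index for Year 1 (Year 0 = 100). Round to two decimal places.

Laspeyres component (base-period weights):
ΣP(Year 1)Q(Year 0) = 6.03×138 + 6.81×46 + 6.65×60 + 3.38×202 = 832.14 + 313.26 + 399 + 682.76 = 2227.16
ΣP(Year 0)Q(Year 0) = 5.26×138 + 7.05×46 + 6.30×60 + 2.92×202 = 725.88 + 324.3 + 378 + 589.84 = 2018.02
L = 2227.16 / 2018.02 × 100 = 110.3636
Paasche component (current-period weights):
ΣP(Year 1)Q(Year 1) = 6.03×179 + 6.81×36 + 6.65×57 + 3.38×179 = 1079.37 + 245.16 + 379.05 + 605.02 = 2308.6
ΣP(Year 0)Q(Year 1) = 5.26×179 + 7.05×36 + 6.30×57 + 2.92×179 = 941.54 + 253.8 + 359.1 + 522.68 = 2077.12
P = 2308.6 / 2077.12 × 100 = 111.1443
Fisher = √(L × P) = √(110.3636 × 111.1443) = 110.7533

110.75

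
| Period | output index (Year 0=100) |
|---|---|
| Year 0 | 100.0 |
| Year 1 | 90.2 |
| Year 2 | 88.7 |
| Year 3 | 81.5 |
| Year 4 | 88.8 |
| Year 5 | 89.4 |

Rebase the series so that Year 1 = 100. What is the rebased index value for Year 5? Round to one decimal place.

99.1

Rebased(Year 5) = 89.4 / 90.2 × 100 = 99.1131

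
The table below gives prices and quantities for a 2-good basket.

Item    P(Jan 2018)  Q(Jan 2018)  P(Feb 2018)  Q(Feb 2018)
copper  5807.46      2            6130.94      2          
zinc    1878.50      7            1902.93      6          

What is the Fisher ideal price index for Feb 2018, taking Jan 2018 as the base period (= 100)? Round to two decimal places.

103.39

Laspeyres component (base-period weights):
ΣP(Feb 2018)Q(Jan 2018) = 6130.94×2 + 1902.93×7 = 12261.88 + 13320.51 = 25582.39
ΣP(Jan 2018)Q(Jan 2018) = 5807.46×2 + 1878.50×7 = 11614.92 + 13149.5 = 24764.42
L = 25582.39 / 24764.42 × 100 = 103.3030
Paasche component (current-period weights):
ΣP(Feb 2018)Q(Feb 2018) = 6130.94×2 + 1902.93×6 = 12261.88 + 11417.58 = 23679.46
ΣP(Jan 2018)Q(Feb 2018) = 5807.46×2 + 1878.50×6 = 11614.92 + 11271 = 22885.92
P = 23679.46 / 22885.92 × 100 = 103.4674
Fisher = √(L × P) = √(103.3030 × 103.4674) = 103.3852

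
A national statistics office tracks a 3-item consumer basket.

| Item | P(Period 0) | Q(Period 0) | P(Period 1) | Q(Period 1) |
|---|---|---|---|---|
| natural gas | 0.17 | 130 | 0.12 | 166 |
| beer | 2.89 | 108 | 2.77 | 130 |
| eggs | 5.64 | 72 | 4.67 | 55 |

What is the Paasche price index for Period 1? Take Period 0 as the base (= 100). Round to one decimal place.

89.2

Paasche price index uses current-period quantities as weights.
ΣP(Period 1)·Q(Period 1) = 0.12×166 + 2.77×130 + 4.67×55 = 19.92 + 360.1 + 256.85 = 636.87
ΣP(Period 0)·Q(Period 1) = 0.17×166 + 2.89×130 + 5.64×55 = 28.22 + 375.7 + 310.2 = 714.12
Index = 636.87 / 714.12 × 100 = 89.1825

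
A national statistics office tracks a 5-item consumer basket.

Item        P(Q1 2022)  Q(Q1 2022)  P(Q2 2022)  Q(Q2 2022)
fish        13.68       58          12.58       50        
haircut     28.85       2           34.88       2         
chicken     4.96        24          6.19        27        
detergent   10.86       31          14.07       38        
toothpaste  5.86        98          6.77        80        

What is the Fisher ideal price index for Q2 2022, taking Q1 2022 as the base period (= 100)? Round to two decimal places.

Laspeyres component (base-period weights):
ΣP(Q2 2022)Q(Q1 2022) = 12.58×58 + 34.88×2 + 6.19×24 + 14.07×31 + 6.77×98 = 729.64 + 69.76 + 148.56 + 436.17 + 663.46 = 2047.59
ΣP(Q1 2022)Q(Q1 2022) = 13.68×58 + 28.85×2 + 4.96×24 + 10.86×31 + 5.86×98 = 793.44 + 57.7 + 119.04 + 336.66 + 574.28 = 1881.12
L = 2047.59 / 1881.12 × 100 = 108.8495
Paasche component (current-period weights):
ΣP(Q2 2022)Q(Q2 2022) = 12.58×50 + 34.88×2 + 6.19×27 + 14.07×38 + 6.77×80 = 629 + 69.76 + 167.13 + 534.66 + 541.6 = 1942.15
ΣP(Q1 2022)Q(Q2 2022) = 13.68×50 + 28.85×2 + 4.96×27 + 10.86×38 + 5.86×80 = 684 + 57.7 + 133.92 + 412.68 + 468.8 = 1757.1
P = 1942.15 / 1757.1 × 100 = 110.5316
Fisher = √(L × P) = √(108.8495 × 110.5316) = 109.6873

109.69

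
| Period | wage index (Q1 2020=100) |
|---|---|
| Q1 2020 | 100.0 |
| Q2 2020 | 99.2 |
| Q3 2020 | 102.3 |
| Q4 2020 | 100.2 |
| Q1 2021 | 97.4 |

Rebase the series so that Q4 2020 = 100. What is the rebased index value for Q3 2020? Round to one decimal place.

Rebased(Q3 2020) = 102.3 / 100.2 × 100 = 102.0958

102.1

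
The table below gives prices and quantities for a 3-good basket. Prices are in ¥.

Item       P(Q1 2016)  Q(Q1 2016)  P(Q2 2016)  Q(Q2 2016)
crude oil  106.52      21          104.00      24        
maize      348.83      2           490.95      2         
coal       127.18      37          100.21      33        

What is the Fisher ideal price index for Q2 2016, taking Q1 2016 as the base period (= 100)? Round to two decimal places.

Laspeyres component (base-period weights):
ΣP(Q2 2016)Q(Q1 2016) = 104.00×21 + 490.95×2 + 100.21×37 = 2184 + 981.9 + 3707.77 = 6873.67
ΣP(Q1 2016)Q(Q1 2016) = 106.52×21 + 348.83×2 + 127.18×37 = 2236.92 + 697.66 + 4705.66 = 7640.24
L = 6873.67 / 7640.24 × 100 = 89.9667
Paasche component (current-period weights):
ΣP(Q2 2016)Q(Q2 2016) = 104.00×24 + 490.95×2 + 100.21×33 = 2496 + 981.9 + 3306.93 = 6784.83
ΣP(Q1 2016)Q(Q2 2016) = 106.52×24 + 348.83×2 + 127.18×33 = 2556.48 + 697.66 + 4196.94 = 7451.08
P = 6784.83 / 7451.08 × 100 = 91.0583
Fisher = √(L × P) = √(89.9667 × 91.0583) = 90.5109

90.51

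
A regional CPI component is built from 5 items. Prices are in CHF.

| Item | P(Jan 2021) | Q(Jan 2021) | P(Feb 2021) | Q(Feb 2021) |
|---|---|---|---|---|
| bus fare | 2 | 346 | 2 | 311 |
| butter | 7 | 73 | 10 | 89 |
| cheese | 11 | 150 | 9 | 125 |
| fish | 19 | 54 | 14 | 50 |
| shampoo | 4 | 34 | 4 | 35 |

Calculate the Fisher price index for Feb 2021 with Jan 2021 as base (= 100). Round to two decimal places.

Laspeyres component (base-period weights):
ΣP(Feb 2021)Q(Jan 2021) = 2×346 + 10×73 + 9×150 + 14×54 + 4×34 = 692 + 730 + 1350 + 756 + 136 = 3664
ΣP(Jan 2021)Q(Jan 2021) = 2×346 + 7×73 + 11×150 + 19×54 + 4×34 = 692 + 511 + 1650 + 1026 + 136 = 4015
L = 3664 / 4015 × 100 = 91.2578
Paasche component (current-period weights):
ΣP(Feb 2021)Q(Feb 2021) = 2×311 + 10×89 + 9×125 + 14×50 + 4×35 = 622 + 890 + 1125 + 700 + 140 = 3477
ΣP(Jan 2021)Q(Feb 2021) = 2×311 + 7×89 + 11×125 + 19×50 + 4×35 = 622 + 623 + 1375 + 950 + 140 = 3710
P = 3477 / 3710 × 100 = 93.7197
Fisher = √(L × P) = √(91.2578 × 93.7197) = 92.4805

92.48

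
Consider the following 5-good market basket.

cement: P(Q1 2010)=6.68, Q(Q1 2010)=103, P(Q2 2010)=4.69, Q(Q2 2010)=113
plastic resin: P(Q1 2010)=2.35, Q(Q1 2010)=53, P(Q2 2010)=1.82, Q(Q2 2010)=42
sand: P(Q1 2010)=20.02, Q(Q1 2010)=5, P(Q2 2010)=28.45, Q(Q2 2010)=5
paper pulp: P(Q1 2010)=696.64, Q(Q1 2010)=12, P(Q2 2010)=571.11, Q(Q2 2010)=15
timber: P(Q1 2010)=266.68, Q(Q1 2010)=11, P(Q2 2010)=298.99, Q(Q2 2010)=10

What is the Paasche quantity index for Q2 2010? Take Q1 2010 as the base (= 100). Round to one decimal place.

113.3

Paasche quantity index uses current-period prices as weights.
ΣP(Q2 2010)·Q(Q2 2010) = 4.69×113 + 1.82×42 + 28.45×5 + 571.11×15 + 298.99×10 = 529.97 + 76.44 + 142.25 + 8566.65 + 2989.9 = 12305.21
ΣP(Q2 2010)·Q(Q1 2010) = 4.69×103 + 1.82×53 + 28.45×5 + 571.11×12 + 298.99×11 = 483.07 + 96.46 + 142.25 + 6853.32 + 3288.89 = 10863.99
Index = 12305.21 / 10863.99 × 100 = 113.2660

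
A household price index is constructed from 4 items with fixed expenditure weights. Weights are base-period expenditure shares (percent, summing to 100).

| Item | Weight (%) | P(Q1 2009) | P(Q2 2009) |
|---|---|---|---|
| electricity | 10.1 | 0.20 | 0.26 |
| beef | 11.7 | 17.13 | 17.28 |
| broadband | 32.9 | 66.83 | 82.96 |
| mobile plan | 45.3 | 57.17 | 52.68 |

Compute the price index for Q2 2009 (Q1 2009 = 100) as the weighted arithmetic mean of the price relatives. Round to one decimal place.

107.5

electricity: 10.1 × (0.26/0.20) = 10.1 × 1.300000 = 13.1300
beef: 11.7 × (17.28/17.13) = 11.7 × 1.008757 = 11.8025
broadband: 32.9 × (82.96/66.83) = 32.9 × 1.241359 = 40.8407
mobile plan: 45.3 × (52.68/57.17) = 45.3 × 0.921462 = 41.7422
Index = Σ wᵢ·(p₁ᵢ/p₀ᵢ) = 13.1300 + 11.8025 + 40.8407 + 41.7422 = 107.5154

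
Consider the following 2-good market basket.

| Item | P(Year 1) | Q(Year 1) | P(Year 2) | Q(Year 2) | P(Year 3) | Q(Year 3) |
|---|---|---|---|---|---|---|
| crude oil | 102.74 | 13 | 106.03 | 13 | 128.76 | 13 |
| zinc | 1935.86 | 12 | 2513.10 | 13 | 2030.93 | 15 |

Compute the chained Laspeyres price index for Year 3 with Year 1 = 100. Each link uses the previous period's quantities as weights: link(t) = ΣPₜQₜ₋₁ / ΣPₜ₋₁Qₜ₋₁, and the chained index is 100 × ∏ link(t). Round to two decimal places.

Link Year 1→Year 2:
ΣP(Year 2)Q(Year 1) = 106.03×13 + 2513.10×12 = 1378.39 + 30157.2 = 31535.59
ΣP(Year 1)Q(Year 1) = 102.74×13 + 1935.86×12 = 1335.62 + 23230.32 = 24565.94
link = 31535.59/24565.94 = 1.283712
Link Year 2→Year 3:
ΣP(Year 3)Q(Year 2) = 128.76×13 + 2030.93×13 = 1673.88 + 26402.09 = 28075.97
ΣP(Year 2)Q(Year 2) = 106.03×13 + 2513.10×13 = 1378.39 + 32670.3 = 34048.69
link = 28075.97/34048.69 = 0.824583
Chained index = 100 × 1.283712 × 0.824583 = 105.8527

105.85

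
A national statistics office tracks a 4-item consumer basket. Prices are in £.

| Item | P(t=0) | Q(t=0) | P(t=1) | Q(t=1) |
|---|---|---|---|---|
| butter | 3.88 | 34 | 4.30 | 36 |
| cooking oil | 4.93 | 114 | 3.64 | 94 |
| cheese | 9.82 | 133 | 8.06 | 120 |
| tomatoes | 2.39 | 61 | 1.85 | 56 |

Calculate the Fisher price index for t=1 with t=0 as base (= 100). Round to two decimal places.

81.61

Laspeyres component (base-period weights):
ΣP(t=1)Q(t=0) = 4.30×34 + 3.64×114 + 8.06×133 + 1.85×61 = 146.2 + 414.96 + 1071.98 + 112.85 = 1745.99
ΣP(t=0)Q(t=0) = 3.88×34 + 4.93×114 + 9.82×133 + 2.39×61 = 131.92 + 562.02 + 1306.06 + 145.79 = 2145.79
L = 1745.99 / 2145.79 × 100 = 81.3682
Paasche component (current-period weights):
ΣP(t=1)Q(t=1) = 4.30×36 + 3.64×94 + 8.06×120 + 1.85×56 = 154.8 + 342.16 + 967.2 + 103.6 = 1567.76
ΣP(t=0)Q(t=1) = 3.88×36 + 4.93×94 + 9.82×120 + 2.39×56 = 139.68 + 463.42 + 1178.4 + 133.84 = 1915.34
P = 1567.76 / 1915.34 × 100 = 81.8528
Fisher = √(L × P) = √(81.3682 × 81.8528) = 81.6101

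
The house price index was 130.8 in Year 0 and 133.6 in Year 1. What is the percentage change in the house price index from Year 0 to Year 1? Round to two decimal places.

2.14%

Change = (133.6 − 130.8) / 130.8 × 100
       = 2.8 / 130.8 × 100 = 2.1407%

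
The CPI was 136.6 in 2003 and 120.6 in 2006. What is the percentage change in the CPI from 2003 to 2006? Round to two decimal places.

-11.71%

Change = (120.6 − 136.6) / 136.6 × 100
       = -16.0 / 136.6 × 100 = -11.7130%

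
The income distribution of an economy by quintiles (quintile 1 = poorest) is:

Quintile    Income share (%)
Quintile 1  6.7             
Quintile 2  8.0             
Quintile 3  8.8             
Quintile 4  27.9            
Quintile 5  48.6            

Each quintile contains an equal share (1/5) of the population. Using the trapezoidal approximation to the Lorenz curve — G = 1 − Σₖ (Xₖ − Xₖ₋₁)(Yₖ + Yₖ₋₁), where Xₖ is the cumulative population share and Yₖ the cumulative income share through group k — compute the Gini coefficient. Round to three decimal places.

Cumulative income shares Yₖ: 0.0670, 0.1470, 0.2350, 0.5140, 1.0000
Σ (Xₖ−Xₖ₋₁)(Yₖ+Yₖ₋₁) = (1/5)(0.0670+0.0000) + (1/5)(0.1470+0.0670) + (1/5)(0.2350+0.1470) + (1/5)(0.5140+0.2350) + (1/5)(1.0000+0.5140)
  = 0.0134 + 0.0428 + 0.0764 + 0.1498 + 0.3028 = 0.5852
G = 1 − 0.5852 = 0.4148

0.415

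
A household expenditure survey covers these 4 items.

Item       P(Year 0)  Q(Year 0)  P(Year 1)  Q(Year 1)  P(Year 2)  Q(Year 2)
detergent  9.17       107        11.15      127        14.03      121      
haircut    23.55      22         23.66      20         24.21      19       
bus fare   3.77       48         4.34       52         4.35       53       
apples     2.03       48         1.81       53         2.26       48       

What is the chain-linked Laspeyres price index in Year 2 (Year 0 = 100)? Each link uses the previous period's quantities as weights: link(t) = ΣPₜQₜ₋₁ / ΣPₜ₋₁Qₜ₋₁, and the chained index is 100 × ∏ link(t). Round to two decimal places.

Link Year 0→Year 1:
ΣP(Year 1)Q(Year 0) = 11.15×107 + 23.66×22 + 4.34×48 + 1.81×48 = 1193.05 + 520.52 + 208.32 + 86.88 = 2008.77
ΣP(Year 0)Q(Year 0) = 9.17×107 + 23.55×22 + 3.77×48 + 2.03×48 = 981.19 + 518.1 + 180.96 + 97.44 = 1777.69
link = 2008.77/1777.69 = 1.129989
Link Year 1→Year 2:
ΣP(Year 2)Q(Year 1) = 14.03×127 + 24.21×20 + 4.35×52 + 2.26×53 = 1781.81 + 484.2 + 226.2 + 119.78 = 2611.99
ΣP(Year 1)Q(Year 1) = 11.15×127 + 23.66×20 + 4.34×52 + 1.81×53 = 1416.05 + 473.2 + 225.68 + 95.93 = 2210.86
link = 2611.99/2210.86 = 1.181436
Chained index = 100 × 1.129989 × 1.181436 = 133.5010

133.50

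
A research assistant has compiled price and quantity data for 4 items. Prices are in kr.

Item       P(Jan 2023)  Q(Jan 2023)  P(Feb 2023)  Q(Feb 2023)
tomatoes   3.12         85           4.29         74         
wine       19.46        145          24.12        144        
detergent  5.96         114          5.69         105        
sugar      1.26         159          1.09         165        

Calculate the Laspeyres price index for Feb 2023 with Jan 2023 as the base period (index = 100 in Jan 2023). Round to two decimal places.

118.08

Laspeyres price index uses base-period quantities as weights.
ΣP(Feb 2023)·Q(Jan 2023) = 4.29×85 + 24.12×145 + 5.69×114 + 1.09×159 = 364.65 + 3497.4 + 648.66 + 173.31 = 4684.02
ΣP(Jan 2023)·Q(Jan 2023) = 3.12×85 + 19.46×145 + 5.96×114 + 1.26×159 = 265.2 + 2821.7 + 679.44 + 200.34 = 3966.68
Index = 4684.02 / 3966.68 × 100 = 118.0841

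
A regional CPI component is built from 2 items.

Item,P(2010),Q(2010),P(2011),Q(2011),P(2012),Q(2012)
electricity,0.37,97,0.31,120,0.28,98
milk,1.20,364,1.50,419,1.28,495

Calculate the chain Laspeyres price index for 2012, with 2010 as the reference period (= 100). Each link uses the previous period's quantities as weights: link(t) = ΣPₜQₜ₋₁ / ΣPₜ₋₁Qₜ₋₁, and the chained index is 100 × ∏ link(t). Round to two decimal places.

104.34

Link 2010→2011:
ΣP(2011)Q(2010) = 0.31×97 + 1.50×364 = 30.07 + 546 = 576.07
ΣP(2010)Q(2010) = 0.37×97 + 1.20×364 = 35.89 + 436.8 = 472.69
link = 576.07/472.69 = 1.218706
Link 2011→2012:
ΣP(2012)Q(2011) = 0.28×120 + 1.28×419 = 33.6 + 536.32 = 569.92
ΣP(2011)Q(2011) = 0.31×120 + 1.50×419 = 37.2 + 628.5 = 665.7
link = 569.92/665.7 = 0.856121
Chained index = 100 × 1.218706 × 0.856121 = 104.3360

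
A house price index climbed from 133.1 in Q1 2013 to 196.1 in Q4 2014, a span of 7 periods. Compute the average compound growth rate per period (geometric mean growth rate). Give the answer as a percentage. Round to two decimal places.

Growth factor = (196.1/133.1)^(1/7) = (1.473328)^(1/7) = 1.056922
Growth rate = 1.056922 − 1 = 0.056922 = 5.6922%

5.69%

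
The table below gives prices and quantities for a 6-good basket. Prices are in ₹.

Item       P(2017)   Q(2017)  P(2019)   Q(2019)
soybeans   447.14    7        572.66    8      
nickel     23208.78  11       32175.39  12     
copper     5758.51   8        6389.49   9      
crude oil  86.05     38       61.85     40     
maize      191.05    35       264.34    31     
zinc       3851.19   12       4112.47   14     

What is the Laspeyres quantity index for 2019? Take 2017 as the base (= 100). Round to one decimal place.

110.1

Laspeyres quantity index uses base-period prices as weights.
ΣP(2017)·Q(2019) = 447.14×8 + 23208.78×12 + 5758.51×9 + 86.05×40 + 191.05×31 + 3851.19×14 = 3577.12 + 278505.36 + 51826.59 + 3442 + 5922.55 + 53916.66 = 397190.28
ΣP(2017)·Q(2017) = 447.14×7 + 23208.78×11 + 5758.51×8 + 86.05×38 + 191.05×35 + 3851.19×12 = 3129.98 + 255296.58 + 46068.08 + 3269.9 + 6686.75 + 46214.28 = 360665.57
Index = 397190.28 / 360665.57 × 100 = 110.1270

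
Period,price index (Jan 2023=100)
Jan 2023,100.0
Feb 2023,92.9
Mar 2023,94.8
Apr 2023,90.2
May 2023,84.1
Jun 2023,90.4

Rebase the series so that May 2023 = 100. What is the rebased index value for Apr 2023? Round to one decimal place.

107.3

Rebased(Apr 2023) = 90.2 / 84.1 × 100 = 107.2533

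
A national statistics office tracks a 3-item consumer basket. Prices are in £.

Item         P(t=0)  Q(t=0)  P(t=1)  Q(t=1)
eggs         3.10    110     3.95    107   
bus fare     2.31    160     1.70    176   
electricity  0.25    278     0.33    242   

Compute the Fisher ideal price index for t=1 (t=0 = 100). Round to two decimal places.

Laspeyres component (base-period weights):
ΣP(t=1)Q(t=0) = 3.95×110 + 1.70×160 + 0.33×278 = 434.5 + 272 + 91.74 = 798.24
ΣP(t=0)Q(t=0) = 3.10×110 + 2.31×160 + 0.25×278 = 341 + 369.6 + 69.5 = 780.1
L = 798.24 / 780.1 × 100 = 102.3253
Paasche component (current-period weights):
ΣP(t=1)Q(t=1) = 3.95×107 + 1.70×176 + 0.33×242 = 422.65 + 299.2 + 79.86 = 801.71
ΣP(t=0)Q(t=1) = 3.10×107 + 2.31×176 + 0.25×242 = 331.7 + 406.56 + 60.5 = 798.76
P = 801.71 / 798.76 × 100 = 100.3693
Fisher = √(L × P) = √(102.3253 × 100.3693) = 101.3426

101.34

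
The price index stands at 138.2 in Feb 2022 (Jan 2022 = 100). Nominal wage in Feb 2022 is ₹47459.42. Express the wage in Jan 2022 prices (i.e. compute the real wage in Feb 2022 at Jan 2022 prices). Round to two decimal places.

Real = Nominal ÷ (Index/100) = 47459.42 ÷ (138.2/100)
     = 47459.42 ÷ 1.382 = 34341.1143

34341.11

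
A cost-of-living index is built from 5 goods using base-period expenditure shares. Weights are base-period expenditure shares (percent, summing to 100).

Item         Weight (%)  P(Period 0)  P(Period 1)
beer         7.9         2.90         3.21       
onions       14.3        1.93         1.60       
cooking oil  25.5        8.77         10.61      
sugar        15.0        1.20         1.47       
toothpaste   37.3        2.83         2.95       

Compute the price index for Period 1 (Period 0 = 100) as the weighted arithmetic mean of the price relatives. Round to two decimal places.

108.71

beer: 7.9 × (3.21/2.90) = 7.9 × 1.106897 = 8.7445
onions: 14.3 × (1.60/1.93) = 14.3 × 0.829016 = 11.8549
cooking oil: 25.5 × (10.61/8.77) = 25.5 × 1.209806 = 30.8501
sugar: 15.0 × (1.47/1.20) = 15.0 × 1.225000 = 18.3750
toothpaste: 37.3 × (2.95/2.83) = 37.3 × 1.042403 = 38.8816
Index = Σ wᵢ·(p₁ᵢ/p₀ᵢ) = 8.7445 + 11.8549 + 30.8501 + 18.3750 + 38.8816 = 108.7061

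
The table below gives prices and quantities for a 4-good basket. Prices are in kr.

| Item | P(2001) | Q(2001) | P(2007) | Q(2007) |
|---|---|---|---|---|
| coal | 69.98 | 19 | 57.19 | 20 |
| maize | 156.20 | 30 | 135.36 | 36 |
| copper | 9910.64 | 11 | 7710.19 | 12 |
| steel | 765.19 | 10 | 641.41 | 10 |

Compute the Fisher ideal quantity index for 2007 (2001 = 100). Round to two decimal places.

Laspeyres component (base-period weights):
ΣP(2001)Q(2007) = 69.98×20 + 156.20×36 + 9910.64×12 + 765.19×10 = 1399.6 + 5623.2 + 118927.68 + 7651.9 = 133602.38
ΣP(2001)Q(2001) = 69.98×19 + 156.20×30 + 9910.64×11 + 765.19×10 = 1329.62 + 4686 + 109017.04 + 7651.9 = 122684.56
L = 133602.38 / 122684.56 × 100 = 108.8991
Paasche component (current-period weights):
ΣP(2007)Q(2007) = 57.19×20 + 135.36×36 + 7710.19×12 + 641.41×10 = 1143.8 + 4872.96 + 92522.28 + 6414.1 = 104953.14
ΣP(2007)Q(2001) = 57.19×19 + 135.36×30 + 7710.19×11 + 641.41×10 = 1086.61 + 4060.8 + 84812.09 + 6414.1 = 96373.6
P = 104953.14 / 96373.6 × 100 = 108.9024
Fisher = √(L × P) = √(108.8991 × 108.9024) = 108.9007

108.90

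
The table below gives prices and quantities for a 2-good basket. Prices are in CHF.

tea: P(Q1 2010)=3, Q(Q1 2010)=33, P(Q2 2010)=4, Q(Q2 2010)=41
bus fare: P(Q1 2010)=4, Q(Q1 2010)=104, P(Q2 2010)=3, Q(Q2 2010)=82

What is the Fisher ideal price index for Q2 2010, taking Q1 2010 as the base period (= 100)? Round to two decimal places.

88.53

Laspeyres component (base-period weights):
ΣP(Q2 2010)Q(Q1 2010) = 4×33 + 3×104 = 132 + 312 = 444
ΣP(Q1 2010)Q(Q1 2010) = 3×33 + 4×104 = 99 + 416 = 515
L = 444 / 515 × 100 = 86.2136
Paasche component (current-period weights):
ΣP(Q2 2010)Q(Q2 2010) = 4×41 + 3×82 = 164 + 246 = 410
ΣP(Q1 2010)Q(Q2 2010) = 3×41 + 4×82 = 123 + 328 = 451
P = 410 / 451 × 100 = 90.9091
Fisher = √(L × P) = √(86.2136 × 90.9091) = 88.5302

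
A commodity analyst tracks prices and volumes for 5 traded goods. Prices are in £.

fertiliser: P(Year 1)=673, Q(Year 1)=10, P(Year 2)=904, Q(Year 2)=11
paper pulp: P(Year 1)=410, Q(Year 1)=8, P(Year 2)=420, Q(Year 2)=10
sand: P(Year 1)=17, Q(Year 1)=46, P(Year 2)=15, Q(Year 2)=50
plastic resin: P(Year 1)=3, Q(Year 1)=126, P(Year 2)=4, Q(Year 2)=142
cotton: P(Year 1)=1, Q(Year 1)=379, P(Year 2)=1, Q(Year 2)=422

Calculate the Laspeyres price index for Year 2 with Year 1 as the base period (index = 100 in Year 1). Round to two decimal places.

Laspeyres price index uses base-period quantities as weights.
ΣP(Year 2)·Q(Year 1) = 904×10 + 420×8 + 15×46 + 4×126 + 1×379 = 9040 + 3360 + 690 + 504 + 379 = 13973
ΣP(Year 1)·Q(Year 1) = 673×10 + 410×8 + 17×46 + 3×126 + 1×379 = 6730 + 3280 + 782 + 378 + 379 = 11549
Index = 13973 / 11549 × 100 = 120.9888

120.99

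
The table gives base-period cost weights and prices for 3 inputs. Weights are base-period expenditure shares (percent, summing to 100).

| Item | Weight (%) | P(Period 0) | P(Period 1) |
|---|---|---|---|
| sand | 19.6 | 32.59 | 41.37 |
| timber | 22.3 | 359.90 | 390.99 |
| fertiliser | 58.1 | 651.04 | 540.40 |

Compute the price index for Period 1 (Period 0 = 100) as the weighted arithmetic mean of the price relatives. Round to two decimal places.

sand: 19.6 × (41.37/32.59) = 19.6 × 1.269408 = 24.8804
timber: 22.3 × (390.99/359.90) = 22.3 × 1.086385 = 24.2264
fertiliser: 58.1 × (540.40/651.04) = 58.1 × 0.830057 = 48.2263
Index = Σ wᵢ·(p₁ᵢ/p₀ᵢ) = 24.8804 + 24.2264 + 48.2263 = 97.3331

97.33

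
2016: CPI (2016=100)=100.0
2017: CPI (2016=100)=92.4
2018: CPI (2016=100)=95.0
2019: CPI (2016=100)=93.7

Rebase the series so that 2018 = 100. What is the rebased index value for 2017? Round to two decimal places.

Rebased(2017) = 92.4 / 95.0 × 100 = 97.2632

97.26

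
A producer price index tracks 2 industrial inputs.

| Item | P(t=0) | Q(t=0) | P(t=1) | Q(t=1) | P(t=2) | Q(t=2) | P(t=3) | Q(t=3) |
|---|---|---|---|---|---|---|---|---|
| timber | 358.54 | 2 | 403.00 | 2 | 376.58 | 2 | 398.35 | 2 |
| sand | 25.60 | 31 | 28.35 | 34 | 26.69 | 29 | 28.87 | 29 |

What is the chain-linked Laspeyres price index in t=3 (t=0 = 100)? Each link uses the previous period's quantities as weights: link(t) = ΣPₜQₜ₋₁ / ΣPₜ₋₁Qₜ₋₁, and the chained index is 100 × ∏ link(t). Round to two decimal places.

111.96

Link t=0→t=1:
ΣP(t=1)Q(t=0) = 403.00×2 + 28.35×31 = 806 + 878.85 = 1684.85
ΣP(t=0)Q(t=0) = 358.54×2 + 25.60×31 = 717.08 + 793.6 = 1510.68
link = 1684.85/1510.68 = 1.115292
Link t=1→t=2:
ΣP(t=2)Q(t=1) = 376.58×2 + 26.69×34 = 753.16 + 907.46 = 1660.62
ΣP(t=1)Q(t=1) = 403.00×2 + 28.35×34 = 806 + 963.9 = 1769.9
link = 1660.62/1769.9 = 0.938256
Link t=2→t=3:
ΣP(t=3)Q(t=2) = 398.35×2 + 28.87×29 = 796.7 + 837.23 = 1633.93
ΣP(t=2)Q(t=2) = 376.58×2 + 26.69×29 = 753.16 + 774.01 = 1527.17
link = 1633.93/1527.17 = 1.069907
Chained index = 100 × 1.115292 × 0.938256 × 1.069907 = 111.9583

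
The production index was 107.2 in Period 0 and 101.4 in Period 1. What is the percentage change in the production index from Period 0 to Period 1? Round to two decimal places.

Change = (101.4 − 107.2) / 107.2 × 100
       = -5.8 / 107.2 × 100 = -5.4104%

-5.41%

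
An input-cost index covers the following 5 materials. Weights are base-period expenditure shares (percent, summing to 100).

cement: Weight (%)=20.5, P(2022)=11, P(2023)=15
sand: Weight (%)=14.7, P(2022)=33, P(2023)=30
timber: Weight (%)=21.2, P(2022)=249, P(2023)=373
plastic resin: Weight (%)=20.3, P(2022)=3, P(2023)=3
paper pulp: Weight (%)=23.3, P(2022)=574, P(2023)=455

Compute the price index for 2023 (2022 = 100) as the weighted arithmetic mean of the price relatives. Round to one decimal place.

111.8

cement: 20.5 × (15/11) = 20.5 × 1.363636 = 27.9545
sand: 14.7 × (30/33) = 14.7 × 0.909091 = 13.3636
timber: 21.2 × (373/249) = 21.2 × 1.497992 = 31.7574
plastic resin: 20.3 × (3/3) = 20.3 × 1.000000 = 20.3000
paper pulp: 23.3 × (455/574) = 23.3 × 0.792683 = 18.4695
Index = Σ wᵢ·(p₁ᵢ/p₀ᵢ) = 27.9545 + 13.3636 + 31.7574 + 20.3000 + 18.4695 = 111.8451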